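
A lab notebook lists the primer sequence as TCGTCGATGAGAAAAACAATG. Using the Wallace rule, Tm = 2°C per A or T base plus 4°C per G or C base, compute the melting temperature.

Counting bases: A=9, G=5, C=3, T=4
AT pairs contribute 13, GC pairs contribute 8.
Tm = 2×13 + 4×8 = 58°C

58°C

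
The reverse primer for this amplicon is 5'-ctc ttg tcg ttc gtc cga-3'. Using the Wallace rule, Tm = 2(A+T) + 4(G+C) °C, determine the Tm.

56°C

Base counts: A=1, G=4, C=6, T=7
AT pairs contribute 8, GC pairs contribute 10.
Tm = 4·10 + 2·8 = 40 + 16 = 56°C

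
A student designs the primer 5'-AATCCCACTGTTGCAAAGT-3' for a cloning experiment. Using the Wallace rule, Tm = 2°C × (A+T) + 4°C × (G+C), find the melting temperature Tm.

54°C

Counting bases: A=6, G=3, T=5, C=5
AT pairs contribute 11, GC pairs contribute 8.
Tm = 2(11) + 4(8) = 22 + 32 = 54°C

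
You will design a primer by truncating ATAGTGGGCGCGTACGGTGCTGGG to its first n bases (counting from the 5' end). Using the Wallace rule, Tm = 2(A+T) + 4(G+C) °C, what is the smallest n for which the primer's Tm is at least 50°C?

First 15 bases: ATAGTGGGCGCGTAC → Tm = 48°C (< 50°C)
First 16 bases: ATAGTGGGCGCGTACG → Tm = 52°C (≥ 50°C)
Each additional base adds 2°C (A/T) or 4°C (G/C), so Tm is non-decreasing in n; n = 16 is the first length to reach 50°C.

n = 16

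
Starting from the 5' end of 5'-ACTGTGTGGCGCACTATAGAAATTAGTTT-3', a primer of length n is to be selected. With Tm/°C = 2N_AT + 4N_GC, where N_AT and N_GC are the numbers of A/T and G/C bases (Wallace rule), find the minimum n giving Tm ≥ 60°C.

n = 20

First 19 bases: ACTGTGTGGCGCACTATAG → Tm = 58°C (< 60°C)
First 20 bases: ACTGTGTGGCGCACTATAGA → Tm = 60°C (≥ 60°C)
Since every base adds ≥2°C, Tm only increases with n, so the threshold is first crossed at n = 20.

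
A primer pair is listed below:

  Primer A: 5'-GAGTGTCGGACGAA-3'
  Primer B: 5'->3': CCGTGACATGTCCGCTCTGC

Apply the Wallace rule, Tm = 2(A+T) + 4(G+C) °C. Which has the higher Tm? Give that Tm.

Primer B, 66°C

Primer A: A+T=6, G+C=8 → Tm = 2(6)+4(8) = 44°C
Primer B: A+T=7, G+C=13 → Tm = 2(7)+4(13) = 66°C
44°C vs 66°C → primer B is higher.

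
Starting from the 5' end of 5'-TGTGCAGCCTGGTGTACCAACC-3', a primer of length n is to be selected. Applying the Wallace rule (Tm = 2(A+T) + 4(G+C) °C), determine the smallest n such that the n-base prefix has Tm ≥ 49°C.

n = 16

First 15 bases: TGTGCAGCCTGGTGT → Tm = 48°C (< 49°C)
First 16 bases: TGTGCAGCCTGGTGTA → Tm = 50°C (≥ 49°C)
Each additional base adds 2°C (A/T) or 4°C (G/C), so Tm is non-decreasing in n; n = 16 is the first length to reach 49°C.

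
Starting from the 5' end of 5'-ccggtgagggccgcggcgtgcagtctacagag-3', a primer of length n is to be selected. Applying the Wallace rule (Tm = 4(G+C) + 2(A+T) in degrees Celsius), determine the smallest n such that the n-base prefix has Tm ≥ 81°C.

n = 23

First 22 bases: CCGGTGAGGGCCGCGGCGTGCA → Tm = 80°C (< 81°C)
First 23 bases: CCGGTGAGGGCCGCGGCGTGCAG → Tm = 84°C (≥ 81°C)
Each additional base adds 2°C (A/T) or 4°C (G/C), so Tm is non-decreasing in n; n = 23 is the first length to reach 81°C.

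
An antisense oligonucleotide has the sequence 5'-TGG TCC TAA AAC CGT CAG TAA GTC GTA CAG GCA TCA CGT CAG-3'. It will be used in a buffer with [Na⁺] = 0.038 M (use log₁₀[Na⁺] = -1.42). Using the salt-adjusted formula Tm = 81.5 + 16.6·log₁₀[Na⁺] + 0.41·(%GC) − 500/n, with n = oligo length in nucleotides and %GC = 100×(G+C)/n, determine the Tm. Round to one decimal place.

66.5°C

Length n = 42. Base counts: C=11, G=10, A=12, T=9
G+C = 21, so %GC = 21/42 × 100 = 50%
Salt term: 16.6 × (-1.42) = -23.572
GC term: 0.41 × 50 = 20.5; length term: −500/42 = −11.905
Tm = 81.5 + (-23.572) + 20.5 − 11.905 = 66.523 → 66.5°C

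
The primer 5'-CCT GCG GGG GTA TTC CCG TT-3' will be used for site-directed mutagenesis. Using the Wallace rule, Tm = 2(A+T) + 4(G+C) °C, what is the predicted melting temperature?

Counting bases: T=6, C=6, A=1, G=7
A+T = 7, G+C = 13
Tm = 4·13 + 2·7 = 52 + 14 = 66°C

66°C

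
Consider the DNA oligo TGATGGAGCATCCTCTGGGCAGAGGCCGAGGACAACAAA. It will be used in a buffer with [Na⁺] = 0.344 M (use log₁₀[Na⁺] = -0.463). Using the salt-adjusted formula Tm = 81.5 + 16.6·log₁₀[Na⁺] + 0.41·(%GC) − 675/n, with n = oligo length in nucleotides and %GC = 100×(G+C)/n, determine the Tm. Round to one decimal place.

79.6°C

Length n = 39. Base counts: C=9, A=12, G=13, T=5
G+C = 22, so %GC = 22/39 × 100 = 56.41%
Salt term: 16.6 × (-0.463) = -7.686
GC term: 0.41 × 56.41 = 23.128; length term: −675/39 = −17.308
Tm = 81.5 + (-7.686) + 23.128 − 17.308 = 79.634 → 79.6°C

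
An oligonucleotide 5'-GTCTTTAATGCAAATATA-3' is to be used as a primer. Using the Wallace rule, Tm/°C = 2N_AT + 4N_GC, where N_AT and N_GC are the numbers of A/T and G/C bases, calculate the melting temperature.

Base counts: G=2, C=2, T=7, A=7
So N_AT = 14 and N_GC = 4.
Tm = 4·4 + 2·14 = 16 + 28 = 44°C

44°C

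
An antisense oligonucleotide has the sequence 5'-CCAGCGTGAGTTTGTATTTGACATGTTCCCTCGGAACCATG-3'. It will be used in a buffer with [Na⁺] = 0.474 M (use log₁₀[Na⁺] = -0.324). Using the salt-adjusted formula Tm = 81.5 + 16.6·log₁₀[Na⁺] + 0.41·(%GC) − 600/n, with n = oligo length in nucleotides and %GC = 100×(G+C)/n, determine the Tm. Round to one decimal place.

Length n = 41. Base counts: C=10, A=8, T=13, G=10
G+C = 20, so %GC = 20/41 × 100 = 48.78%
Salt term: 16.6 × (-0.324) = -5.378
GC term: 0.41 × 48.78 = 20; length term: −600/41 = −14.634
Tm = 81.5 + (-5.378) + 20 − 14.634 = 81.488 → 81.5°C

81.5°C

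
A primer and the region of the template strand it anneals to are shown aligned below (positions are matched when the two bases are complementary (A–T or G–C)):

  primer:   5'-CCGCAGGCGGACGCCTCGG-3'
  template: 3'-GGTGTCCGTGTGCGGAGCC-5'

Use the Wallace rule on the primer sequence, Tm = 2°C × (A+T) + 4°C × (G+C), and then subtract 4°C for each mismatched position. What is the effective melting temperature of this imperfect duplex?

Primer base counts: A=2, T=1, G=8, C=8 → A+T=3, G+C=16
Perfect-match Tm = 2(3) + 4(16) = 6 + 64 = 70°C
Mismatches (positions where the bases are not complementary): 3 (at positions 3, 9, 10)
Effective Tm = 70 − 3×4 = 70 − 12 = 58°C

58°C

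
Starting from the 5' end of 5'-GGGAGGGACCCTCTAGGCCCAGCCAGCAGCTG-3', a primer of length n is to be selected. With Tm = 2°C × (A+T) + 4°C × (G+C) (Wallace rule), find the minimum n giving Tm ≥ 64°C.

n = 19

First 18 bases: GGGAGGGACCCTCTAGGC → Tm = 62°C (< 64°C)
First 19 bases: GGGAGGGACCCTCTAGGCC → Tm = 66°C (≥ 64°C)
Since every base adds ≥2°C, Tm only increases with n, so the threshold is first crossed at n = 19.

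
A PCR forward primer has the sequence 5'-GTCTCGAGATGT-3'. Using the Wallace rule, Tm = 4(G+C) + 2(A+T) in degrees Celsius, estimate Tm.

A=2, C=2, G=4, T=4
A+T = 6, G+C = 6
Tm = 4·6 + 2·6 = 24 + 12 = 36°C

36°C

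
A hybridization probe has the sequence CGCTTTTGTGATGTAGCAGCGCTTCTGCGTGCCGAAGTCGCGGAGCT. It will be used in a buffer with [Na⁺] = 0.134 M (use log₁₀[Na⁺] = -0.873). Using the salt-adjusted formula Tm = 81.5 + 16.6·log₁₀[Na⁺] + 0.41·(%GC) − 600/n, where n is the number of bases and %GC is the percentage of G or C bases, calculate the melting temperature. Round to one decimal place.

78.7°C

Length n = 47. Scanning the sequence gives T=13, C=12, G=16, A=6.
G+C = 28, so %GC = 28/47 × 100 = 59.574%
Salt term: 16.6 × (-0.873) = -14.492
GC term: 0.41 × 59.574 = 24.425; length term: −600/47 = −12.766
Tm = 81.5 + (-14.492) + 24.425 − 12.766 = 78.667 → 78.7°C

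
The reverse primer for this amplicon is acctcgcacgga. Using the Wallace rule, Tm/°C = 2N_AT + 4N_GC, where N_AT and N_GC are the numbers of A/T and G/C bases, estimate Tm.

Counting bases: C=5, T=1, G=3, A=3
A+T = 4, G+C = 8
Tm = 4·8 + 2·4 = 32 + 8 = 40°C

40°C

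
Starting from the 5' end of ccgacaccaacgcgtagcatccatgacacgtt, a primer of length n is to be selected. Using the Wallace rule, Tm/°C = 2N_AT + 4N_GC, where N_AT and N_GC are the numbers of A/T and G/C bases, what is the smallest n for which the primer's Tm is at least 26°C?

First 7 bases: CCGACAC → Tm = 24°C (< 26°C)
First 8 bases: CCGACACC → Tm = 28°C (≥ 26°C)
Each additional base adds 2°C (A/T) or 4°C (G/C), so Tm is non-decreasing in n; n = 8 is the first length to reach 26°C.

n = 8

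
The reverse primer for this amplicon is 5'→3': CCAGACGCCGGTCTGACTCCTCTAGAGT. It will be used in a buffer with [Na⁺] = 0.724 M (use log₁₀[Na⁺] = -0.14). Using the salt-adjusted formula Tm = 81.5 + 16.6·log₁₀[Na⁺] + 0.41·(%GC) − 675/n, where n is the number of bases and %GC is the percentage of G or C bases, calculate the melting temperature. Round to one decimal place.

Length n = 28. C=10, G=7, T=6, A=5
G+C = 17, so %GC = 17/28 × 100 = 60.714%
Salt term: 16.6 × (-0.14) = -2.324
GC term: 0.41 × 60.714 = 24.893; length term: −675/28 = −24.107
Tm = 81.5 + (-2.324) + 24.893 − 24.107 = 79.962 → 80.0°C

80.0°C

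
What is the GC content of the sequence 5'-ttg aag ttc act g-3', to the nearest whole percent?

Counting bases: G=3, C=2, T=5, A=3
G+C = 3 + 2 = 5 out of 13 bases
%GC = 5/13 × 100 = 38.46% ≈ 38%

38%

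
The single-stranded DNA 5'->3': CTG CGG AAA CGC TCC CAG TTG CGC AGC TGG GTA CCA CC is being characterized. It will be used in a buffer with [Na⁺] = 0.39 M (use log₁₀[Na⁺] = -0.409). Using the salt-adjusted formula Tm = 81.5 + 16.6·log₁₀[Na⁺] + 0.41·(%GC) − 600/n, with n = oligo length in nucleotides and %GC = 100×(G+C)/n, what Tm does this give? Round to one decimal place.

85.9°C

Length n = 38. Counting bases: A=7, T=6, C=14, G=11
G+C = 25, so %GC = 25/38 × 100 = 65.789%
Salt term: 16.6 × (-0.409) = -6.789
GC term: 0.41 × 65.789 = 26.973; length term: −600/38 = −15.789
Tm = 81.5 + (-6.789) + 26.973 − 15.789 = 85.895 → 85.9°C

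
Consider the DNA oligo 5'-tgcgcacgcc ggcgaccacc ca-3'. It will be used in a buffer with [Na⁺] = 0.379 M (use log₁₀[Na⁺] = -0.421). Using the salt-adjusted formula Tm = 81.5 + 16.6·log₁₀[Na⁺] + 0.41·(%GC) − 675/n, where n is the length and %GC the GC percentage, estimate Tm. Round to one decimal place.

75.5°C

Length n = 22. Counting bases: A=4, G=6, T=1, C=11
G+C = 17, so %GC = 17/22 × 100 = 77.273%
Salt term: 16.6 × (-0.421) = -6.989
GC term: 0.41 × 77.273 = 31.682; length term: −675/22 = −30.682
Tm = 81.5 + (-6.989) + 31.682 − 30.682 = 75.511 → 75.5°C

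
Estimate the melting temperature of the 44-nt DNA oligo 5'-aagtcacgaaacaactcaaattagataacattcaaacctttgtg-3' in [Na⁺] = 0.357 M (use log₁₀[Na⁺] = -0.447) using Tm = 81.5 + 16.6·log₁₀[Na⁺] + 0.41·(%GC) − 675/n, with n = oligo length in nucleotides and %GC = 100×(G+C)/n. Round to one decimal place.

Length n = 44. Scanning the sequence gives T=11, G=5, C=9, A=19.
G+C = 14, so %GC = 14/44 × 100 = 31.818%
Salt term: 16.6 × (-0.447) = -7.42
GC term: 0.41 × 31.818 = 13.045; length term: −675/44 = −15.341
Tm = 81.5 + (-7.42) + 13.045 − 15.341 = 71.784 → 71.8°C

71.8°C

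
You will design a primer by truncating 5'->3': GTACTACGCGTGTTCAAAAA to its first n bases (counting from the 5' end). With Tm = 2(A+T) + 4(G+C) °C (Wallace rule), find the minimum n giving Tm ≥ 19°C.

First 6 bases: GTACTA → Tm = 16°C (< 19°C)
First 7 bases: GTACTAC → Tm = 20°C (≥ 19°C)
Since every base adds ≥2°C, Tm only increases with n, so the threshold is first crossed at n = 7.

n = 7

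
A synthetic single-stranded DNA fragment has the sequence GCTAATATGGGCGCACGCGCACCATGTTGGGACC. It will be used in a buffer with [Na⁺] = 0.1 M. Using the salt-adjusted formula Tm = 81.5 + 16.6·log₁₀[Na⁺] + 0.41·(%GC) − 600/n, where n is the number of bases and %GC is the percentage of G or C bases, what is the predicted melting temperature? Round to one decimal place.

72.6°C

Length n = 34. Counting bases: T=6, C=10, A=7, G=11
G+C = 21, so %GC = 21/34 × 100 = 61.765%
Salt term: 16.6 × (-1) = -16.6
GC term: 0.41 × 61.765 = 25.324; length term: −600/34 = −17.647
Tm = 81.5 + (-16.6) + 25.324 − 17.647 = 72.577 → 72.6°C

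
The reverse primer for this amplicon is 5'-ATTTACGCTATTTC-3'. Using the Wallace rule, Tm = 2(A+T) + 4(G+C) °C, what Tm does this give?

Counting bases: T=7, C=3, A=3, G=1
So N_AT = 10 and N_GC = 4.
Tm = 4·4 + 2·10 = 16 + 20 = 36°C

36°C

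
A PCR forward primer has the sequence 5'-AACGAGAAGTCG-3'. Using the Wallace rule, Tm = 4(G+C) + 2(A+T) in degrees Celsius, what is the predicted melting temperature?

36°C

Counting bases: C=2, G=4, T=1, A=5
AT pairs contribute 6, GC pairs contribute 6.
Tm = 2×6 + 4×6 = 36°C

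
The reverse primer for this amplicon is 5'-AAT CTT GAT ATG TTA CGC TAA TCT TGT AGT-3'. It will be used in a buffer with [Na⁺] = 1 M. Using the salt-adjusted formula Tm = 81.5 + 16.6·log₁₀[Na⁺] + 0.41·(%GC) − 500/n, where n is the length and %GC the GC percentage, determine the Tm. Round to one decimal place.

77.1°C

Length n = 30. Counting bases: G=5, A=8, C=4, T=13
G+C = 9, so %GC = 9/30 × 100 = 30%
Salt term: 16.6 × (0) = 0
GC term: 0.41 × 30 = 12.3; length term: −500/30 = −16.667
Tm = 81.5 + (0) + 12.3 − 16.667 = 77.133 → 77.1°C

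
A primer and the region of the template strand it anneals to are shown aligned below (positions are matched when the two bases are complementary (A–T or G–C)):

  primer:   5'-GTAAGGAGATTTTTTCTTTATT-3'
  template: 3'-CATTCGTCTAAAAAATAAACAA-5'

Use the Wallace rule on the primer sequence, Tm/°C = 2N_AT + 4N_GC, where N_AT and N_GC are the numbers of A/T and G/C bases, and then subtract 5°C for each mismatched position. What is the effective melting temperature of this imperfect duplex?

39°C

Primer base counts: A=5, T=12, G=4, C=1 → A+T=17, G+C=5
Perfect-match Tm = 2(17) + 4(5) = 34 + 20 = 54°C
Mismatches (positions where the bases are not complementary): 3 (at positions 6, 16, 20)
Effective Tm = 54 − 3×5 = 54 − 15 = 39°C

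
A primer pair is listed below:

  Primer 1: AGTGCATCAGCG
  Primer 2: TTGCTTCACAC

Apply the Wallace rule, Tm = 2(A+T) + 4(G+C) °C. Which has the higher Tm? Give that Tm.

Primer 1, 38°C

Primer 1: A+T=5, G+C=7 → Tm = 2(5)+4(7) = 38°C
Primer 2: A+T=6, G+C=5 → Tm = 2(6)+4(5) = 32°C
38°C vs 32°C → primer 1 is higher.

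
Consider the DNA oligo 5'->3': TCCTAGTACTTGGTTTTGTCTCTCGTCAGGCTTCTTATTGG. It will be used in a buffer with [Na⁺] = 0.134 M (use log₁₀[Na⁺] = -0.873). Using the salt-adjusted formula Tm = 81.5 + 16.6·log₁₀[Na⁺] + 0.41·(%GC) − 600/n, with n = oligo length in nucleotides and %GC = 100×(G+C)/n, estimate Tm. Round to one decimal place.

70.4°C

Length n = 41. Counting bases: G=9, A=4, C=9, T=19
G+C = 18, so %GC = 18/41 × 100 = 43.902%
Salt term: 16.6 × (-0.873) = -14.492
GC term: 0.41 × 43.902 = 18; length term: −600/41 = −14.634
Tm = 81.5 + (-14.492) + 18 − 14.634 = 70.374 → 70.4°C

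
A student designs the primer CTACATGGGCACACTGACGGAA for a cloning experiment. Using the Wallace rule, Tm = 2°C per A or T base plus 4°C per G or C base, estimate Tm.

68°C

Counting bases: C=6, A=7, G=6, T=3
A+T = 10, G+C = 12
Tm = 2(10) + 4(12) = 20 + 48 = 68°C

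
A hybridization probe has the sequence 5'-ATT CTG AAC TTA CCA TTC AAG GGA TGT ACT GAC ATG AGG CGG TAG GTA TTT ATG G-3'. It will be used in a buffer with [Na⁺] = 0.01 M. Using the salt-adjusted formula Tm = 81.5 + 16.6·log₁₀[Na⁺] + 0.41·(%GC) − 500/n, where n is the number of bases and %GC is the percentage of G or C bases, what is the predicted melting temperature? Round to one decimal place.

Length n = 55. G=15, A=15, T=17, C=8
G+C = 23, so %GC = 23/55 × 100 = 41.818%
Salt term: 16.6 × (-2) = -33.2
GC term: 0.41 × 41.818 = 17.145; length term: −500/55 = −9.091
Tm = 81.5 + (-33.2) + 17.145 − 9.091 = 56.354 → 56.4°C

56.4°C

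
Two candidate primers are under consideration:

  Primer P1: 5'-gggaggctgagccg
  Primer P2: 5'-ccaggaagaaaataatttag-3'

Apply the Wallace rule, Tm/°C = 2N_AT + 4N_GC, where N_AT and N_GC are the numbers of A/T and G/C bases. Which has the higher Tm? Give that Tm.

Primer P1: A+T=3, G+C=11 → Tm = 2(3)+4(11) = 50°C
Primer P2: A+T=14, G+C=6 → Tm = 2(14)+4(6) = 52°C
50°C vs 52°C → primer P2 is higher.

Primer P2, 52°C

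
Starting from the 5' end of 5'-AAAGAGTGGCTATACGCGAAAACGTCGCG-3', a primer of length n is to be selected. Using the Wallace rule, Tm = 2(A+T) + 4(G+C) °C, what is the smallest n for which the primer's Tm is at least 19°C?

First 7 bases: AAAGAGT → Tm = 18°C (< 19°C)
First 8 bases: AAAGAGTG → Tm = 22°C (≥ 19°C)
Each additional base adds 2°C (A/T) or 4°C (G/C), so Tm is non-decreasing in n; n = 8 is the first length to reach 19°C.

n = 8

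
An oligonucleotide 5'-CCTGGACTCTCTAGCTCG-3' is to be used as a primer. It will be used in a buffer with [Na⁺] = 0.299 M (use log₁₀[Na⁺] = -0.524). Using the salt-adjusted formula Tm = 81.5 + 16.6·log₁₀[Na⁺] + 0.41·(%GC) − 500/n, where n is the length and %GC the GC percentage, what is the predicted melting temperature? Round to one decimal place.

Length n = 18. Base counts: T=5, C=7, G=4, A=2
G+C = 11, so %GC = 11/18 × 100 = 61.111%
Salt term: 16.6 × (-0.524) = -8.698
GC term: 0.41 × 61.111 = 25.056; length term: −500/18 = −27.778
Tm = 81.5 + (-8.698) + 25.056 − 27.778 = 70.08 → 70.1°C

70.1°C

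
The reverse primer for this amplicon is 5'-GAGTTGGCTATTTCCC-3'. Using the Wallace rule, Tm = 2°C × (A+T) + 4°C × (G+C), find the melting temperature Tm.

48°C

Scanning the sequence gives C=4, G=4, A=2, T=6.
So N_AT = 8 and N_GC = 8.
Tm = 2×8 + 4×8 = 48°C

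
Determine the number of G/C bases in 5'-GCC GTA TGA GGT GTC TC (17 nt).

Base counts: T=5, C=4, A=2, G=6
G+C = 6 + 4 = 10

10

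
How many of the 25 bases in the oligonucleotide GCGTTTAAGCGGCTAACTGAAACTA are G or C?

Counting bases: G=6, T=6, A=8, C=5
Total G or C: 6 + 5 = 11

11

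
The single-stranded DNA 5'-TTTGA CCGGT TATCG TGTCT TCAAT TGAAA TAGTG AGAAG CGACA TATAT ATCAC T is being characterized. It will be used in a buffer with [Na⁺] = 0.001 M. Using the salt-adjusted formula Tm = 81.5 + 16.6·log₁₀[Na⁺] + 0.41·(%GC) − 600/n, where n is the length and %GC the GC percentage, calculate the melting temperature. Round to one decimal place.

Length n = 56. G=11, A=17, C=9, T=19
G+C = 20, so %GC = 20/56 × 100 = 35.714%
Salt term: 16.6 × (-3) = -49.8
GC term: 0.41 × 35.714 = 14.643; length term: −600/56 = −10.714
Tm = 81.5 + (-49.8) + 14.643 − 10.714 = 35.629 → 35.6°C

35.6°C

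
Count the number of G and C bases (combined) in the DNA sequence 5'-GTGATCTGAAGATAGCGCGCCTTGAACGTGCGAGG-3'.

Scanning the sequence gives G=13, C=7, A=8, T=7.
G+C = 13 + 7 = 20

20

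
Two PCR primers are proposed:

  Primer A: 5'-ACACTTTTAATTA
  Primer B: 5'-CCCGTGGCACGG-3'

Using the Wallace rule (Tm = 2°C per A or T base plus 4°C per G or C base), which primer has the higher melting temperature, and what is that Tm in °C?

Primer B, 44°C

Primer A: A+T=11, G+C=2 → Tm = 2(11)+4(2) = 30°C
Primer B: A+T=2, G+C=10 → Tm = 2(2)+4(10) = 44°C
30°C vs 44°C → primer B is higher.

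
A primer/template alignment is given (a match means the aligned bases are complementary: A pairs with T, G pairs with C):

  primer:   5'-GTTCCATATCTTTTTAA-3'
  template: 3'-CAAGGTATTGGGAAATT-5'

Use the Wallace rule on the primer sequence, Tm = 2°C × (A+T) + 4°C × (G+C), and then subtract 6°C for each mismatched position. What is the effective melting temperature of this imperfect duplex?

Primer base counts: A=4, T=9, G=1, C=3 → A+T=13, G+C=4
Perfect-match Tm = 2(13) + 4(4) = 26 + 16 = 42°C
Mismatches (positions where the bases are not complementary): 3 (at positions 9, 11, 12)
Effective Tm = 42 − 3×6 = 42 − 18 = 24°C

24°C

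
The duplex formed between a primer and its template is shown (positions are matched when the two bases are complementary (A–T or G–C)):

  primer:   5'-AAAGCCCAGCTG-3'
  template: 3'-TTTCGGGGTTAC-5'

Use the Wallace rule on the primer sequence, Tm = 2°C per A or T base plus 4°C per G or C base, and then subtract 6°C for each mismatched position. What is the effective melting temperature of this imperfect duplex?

Primer base counts: A=4, T=1, G=3, C=4 → A+T=5, G+C=7
Perfect-match Tm = 2(5) + 4(7) = 10 + 28 = 38°C
Mismatches (positions where the bases are not complementary): 3 (at positions 8, 9, 10)
Effective Tm = 38 − 3×6 = 38 − 18 = 20°C

20°C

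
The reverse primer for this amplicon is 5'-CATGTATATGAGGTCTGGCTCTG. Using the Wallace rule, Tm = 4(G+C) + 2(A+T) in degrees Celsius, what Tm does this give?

Base counts: C=4, T=8, G=7, A=4
AT pairs contribute 12, GC pairs contribute 11.
Tm = 2(12) + 4(11) = 24 + 44 = 68°C

68°C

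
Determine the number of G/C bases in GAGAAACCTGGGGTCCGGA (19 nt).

12

T=2, A=5, C=4, G=8
Total G or C: 8 + 4 = 12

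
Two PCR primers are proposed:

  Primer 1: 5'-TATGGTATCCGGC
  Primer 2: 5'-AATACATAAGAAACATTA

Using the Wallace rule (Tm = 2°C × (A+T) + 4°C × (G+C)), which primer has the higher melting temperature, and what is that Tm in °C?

Primer 2, 42°C

Primer 1: A+T=6, G+C=7 → Tm = 2(6)+4(7) = 40°C
Primer 2: A+T=15, G+C=3 → Tm = 2(15)+4(3) = 42°C
40°C vs 42°C → primer 2 is higher.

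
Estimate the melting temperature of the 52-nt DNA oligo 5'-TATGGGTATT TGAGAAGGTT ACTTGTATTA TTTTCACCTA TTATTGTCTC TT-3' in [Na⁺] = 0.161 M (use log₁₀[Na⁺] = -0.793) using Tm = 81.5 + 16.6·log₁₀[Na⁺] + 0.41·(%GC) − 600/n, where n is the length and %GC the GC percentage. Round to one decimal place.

68.6°C

Length n = 52. Base counts: T=26, G=9, C=6, A=11
G+C = 15, so %GC = 15/52 × 100 = 28.846%
Salt term: 16.6 × (-0.793) = -13.164
GC term: 0.41 × 28.846 = 11.827; length term: −600/52 = −11.538
Tm = 81.5 + (-13.164) + 11.827 − 11.538 = 68.625 → 68.6°C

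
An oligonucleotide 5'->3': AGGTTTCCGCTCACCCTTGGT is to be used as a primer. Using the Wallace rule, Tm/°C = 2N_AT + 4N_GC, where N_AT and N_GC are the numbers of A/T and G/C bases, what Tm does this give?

66°C

Base counts: T=7, G=5, A=2, C=7
AT pairs contribute 9, GC pairs contribute 12.
Tm = 2(9) + 4(12) = 18 + 48 = 66°C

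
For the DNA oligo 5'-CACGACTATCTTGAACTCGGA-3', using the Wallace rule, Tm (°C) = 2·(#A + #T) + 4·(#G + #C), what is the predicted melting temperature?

62°C

Scanning the sequence gives C=6, G=4, A=6, T=5.
AT pairs contribute 11, GC pairs contribute 10.
Tm = 4·10 + 2·11 = 40 + 22 = 62°C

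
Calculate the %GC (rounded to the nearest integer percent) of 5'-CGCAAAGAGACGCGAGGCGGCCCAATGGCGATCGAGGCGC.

Scanning the sequence gives A=10, C=12, G=16, T=2.
G+C = 16 + 12 = 28 out of 40 bases
%GC = 28/40 × 100 = 70% ≈ 70%

70%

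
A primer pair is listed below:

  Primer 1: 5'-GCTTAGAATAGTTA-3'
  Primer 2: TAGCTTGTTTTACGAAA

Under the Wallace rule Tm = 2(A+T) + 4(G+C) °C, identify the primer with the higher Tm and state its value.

Primer 1: A+T=10, G+C=4 → Tm = 2(10)+4(4) = 36°C
Primer 2: A+T=12, G+C=5 → Tm = 2(12)+4(5) = 44°C
36°C vs 44°C → primer 2 is higher.

Primer 2, 44°C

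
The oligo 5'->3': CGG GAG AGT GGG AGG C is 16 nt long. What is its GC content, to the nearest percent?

Scanning the sequence gives G=10, T=1, A=3, C=2.
G+C = 10 + 2 = 12 out of 16 bases
%GC = 12/16 × 100 = 75% ≈ 75%

75%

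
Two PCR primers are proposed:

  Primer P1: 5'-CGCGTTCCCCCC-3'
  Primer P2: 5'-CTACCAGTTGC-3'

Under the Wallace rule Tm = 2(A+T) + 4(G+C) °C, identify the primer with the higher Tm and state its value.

Primer P1: A+T=2, G+C=10 → Tm = 2(2)+4(10) = 44°C
Primer P2: A+T=5, G+C=6 → Tm = 2(5)+4(6) = 34°C
44°C vs 34°C → primer P1 is higher.

Primer P1, 44°C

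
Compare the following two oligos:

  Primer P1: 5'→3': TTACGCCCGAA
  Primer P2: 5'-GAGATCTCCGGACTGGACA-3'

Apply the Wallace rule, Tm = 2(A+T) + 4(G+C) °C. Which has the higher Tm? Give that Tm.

Primer P2, 60°C

Primer P1: A+T=5, G+C=6 → Tm = 2(5)+4(6) = 34°C
Primer P2: A+T=8, G+C=11 → Tm = 2(8)+4(11) = 60°C
34°C vs 60°C → primer P2 is higher.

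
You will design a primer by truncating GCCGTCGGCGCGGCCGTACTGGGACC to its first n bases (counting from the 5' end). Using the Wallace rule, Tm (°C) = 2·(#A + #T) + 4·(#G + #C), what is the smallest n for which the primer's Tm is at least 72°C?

n = 20

First 19 bases: GCCGTCGGCGCGGCCGTAC → Tm = 70°C (< 72°C)
First 20 bases: GCCGTCGGCGCGGCCGTACT → Tm = 72°C (≥ 72°C)
Each additional base adds 2°C (A/T) or 4°C (G/C), so Tm is non-decreasing in n; n = 20 is the first length to reach 72°C.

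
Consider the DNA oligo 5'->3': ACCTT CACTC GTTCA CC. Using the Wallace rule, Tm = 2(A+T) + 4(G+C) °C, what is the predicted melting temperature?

52°C

Counting bases: A=3, C=8, T=5, G=1
A+T = 8, G+C = 9
Tm = 2(8) + 4(9) = 16 + 36 = 52°C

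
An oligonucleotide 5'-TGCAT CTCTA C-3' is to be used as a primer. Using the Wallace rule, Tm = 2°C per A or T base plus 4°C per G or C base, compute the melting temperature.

32°C

Counting bases: T=4, C=4, G=1, A=2
So N_AT = 6 and N_GC = 5.
Tm = 2×6 + 4×5 = 32°C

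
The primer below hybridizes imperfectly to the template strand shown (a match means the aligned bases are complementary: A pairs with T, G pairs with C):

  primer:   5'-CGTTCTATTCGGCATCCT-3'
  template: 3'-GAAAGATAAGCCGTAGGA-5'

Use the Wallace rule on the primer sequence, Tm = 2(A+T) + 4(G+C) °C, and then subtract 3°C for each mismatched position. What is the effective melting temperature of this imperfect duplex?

51°C

Primer base counts: A=2, T=7, G=3, C=6 → A+T=9, G+C=9
Perfect-match Tm = 2(9) + 4(9) = 18 + 36 = 54°C
Mismatches (positions where the bases are not complementary): 1 (at position 2)
Effective Tm = 54 − 1×3 = 54 − 3 = 51°C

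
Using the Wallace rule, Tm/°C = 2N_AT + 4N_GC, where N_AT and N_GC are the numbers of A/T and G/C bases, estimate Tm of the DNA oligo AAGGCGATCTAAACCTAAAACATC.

66°C

Base counts: C=6, A=11, G=3, T=4
So N_AT = 15 and N_GC = 9.
Tm = 2(15) + 4(9) = 30 + 36 = 66°C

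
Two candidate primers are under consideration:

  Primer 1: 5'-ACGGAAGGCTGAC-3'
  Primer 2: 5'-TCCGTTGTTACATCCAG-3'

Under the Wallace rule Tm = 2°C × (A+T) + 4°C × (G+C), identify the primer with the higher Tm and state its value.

Primer 1: A+T=5, G+C=8 → Tm = 2(5)+4(8) = 42°C
Primer 2: A+T=9, G+C=8 → Tm = 2(9)+4(8) = 50°C
42°C vs 50°C → primer 2 is higher.

Primer 2, 50°C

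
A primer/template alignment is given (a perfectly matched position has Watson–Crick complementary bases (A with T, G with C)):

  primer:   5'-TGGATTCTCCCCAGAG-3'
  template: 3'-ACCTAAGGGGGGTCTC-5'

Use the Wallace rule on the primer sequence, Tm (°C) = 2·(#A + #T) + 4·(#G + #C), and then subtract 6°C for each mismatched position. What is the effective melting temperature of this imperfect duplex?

Primer base counts: A=3, T=4, G=4, C=5 → A+T=7, G+C=9
Perfect-match Tm = 2(7) + 4(9) = 14 + 36 = 50°C
Mismatches (positions where the bases are not complementary): 1 (at position 8)
Effective Tm = 50 − 1×6 = 50 − 6 = 44°C

44°C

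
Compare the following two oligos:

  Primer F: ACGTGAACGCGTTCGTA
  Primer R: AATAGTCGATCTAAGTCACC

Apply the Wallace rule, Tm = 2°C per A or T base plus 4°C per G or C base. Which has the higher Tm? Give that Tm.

Primer F: A+T=8, G+C=9 → Tm = 2(8)+4(9) = 52°C
Primer R: A+T=12, G+C=8 → Tm = 2(12)+4(8) = 56°C
52°C vs 56°C → primer R is higher.

Primer R, 56°C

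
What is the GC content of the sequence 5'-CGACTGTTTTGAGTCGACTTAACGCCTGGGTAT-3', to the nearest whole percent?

48%

Base counts: G=9, C=7, T=11, A=6
G+C = 9 + 7 = 16 out of 33 bases
%GC = 16/33 × 100 = 48.48% ≈ 48%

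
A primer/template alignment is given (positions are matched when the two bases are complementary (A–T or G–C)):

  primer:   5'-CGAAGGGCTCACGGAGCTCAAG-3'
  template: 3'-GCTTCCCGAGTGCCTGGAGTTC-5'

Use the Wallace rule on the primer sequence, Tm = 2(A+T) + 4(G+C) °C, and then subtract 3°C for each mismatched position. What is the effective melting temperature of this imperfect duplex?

69°C

Primer base counts: A=6, T=2, G=8, C=6 → A+T=8, G+C=14
Perfect-match Tm = 2(8) + 4(14) = 16 + 56 = 72°C
Mismatches (positions where the bases are not complementary): 1 (at position 16)
Effective Tm = 72 − 1×3 = 72 − 3 = 69°C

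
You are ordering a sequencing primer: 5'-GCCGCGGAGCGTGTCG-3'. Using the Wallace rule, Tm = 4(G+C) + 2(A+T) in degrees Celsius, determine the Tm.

58°C

Scanning the sequence gives G=8, T=2, A=1, C=5.
AT pairs contribute 3, GC pairs contribute 13.
Tm = 2×3 + 4×13 = 58°C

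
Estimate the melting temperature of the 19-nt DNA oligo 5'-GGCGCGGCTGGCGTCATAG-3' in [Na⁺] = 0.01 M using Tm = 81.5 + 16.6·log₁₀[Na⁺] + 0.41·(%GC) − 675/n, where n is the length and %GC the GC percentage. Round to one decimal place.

Length n = 19. Base counts: C=5, A=2, T=3, G=9
G+C = 14, so %GC = 14/19 × 100 = 73.684%
Salt term: 16.6 × (-2) = -33.2
GC term: 0.41 × 73.684 = 30.21; length term: −675/19 = −35.526
Tm = 81.5 + (-33.2) + 30.21 − 35.526 = 42.984 → 43.0°C

43.0°C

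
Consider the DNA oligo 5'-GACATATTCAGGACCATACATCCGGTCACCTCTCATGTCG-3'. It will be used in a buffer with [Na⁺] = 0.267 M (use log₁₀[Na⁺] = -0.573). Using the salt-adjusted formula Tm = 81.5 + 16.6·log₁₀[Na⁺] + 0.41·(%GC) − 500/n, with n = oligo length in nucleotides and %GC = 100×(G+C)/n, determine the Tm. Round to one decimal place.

Length n = 40. Scanning the sequence gives T=10, A=10, C=13, G=7.
G+C = 20, so %GC = 20/40 × 100 = 50%
Salt term: 16.6 × (-0.573) = -9.512
GC term: 0.41 × 50 = 20.5; length term: −500/40 = −12.5
Tm = 81.5 + (-9.512) + 20.5 − 12.5 = 79.988 → 80.0°C

80.0°C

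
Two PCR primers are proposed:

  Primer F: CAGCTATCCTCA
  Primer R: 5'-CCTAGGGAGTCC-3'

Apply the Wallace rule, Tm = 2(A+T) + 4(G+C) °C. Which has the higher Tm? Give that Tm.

Primer F: A+T=6, G+C=6 → Tm = 2(6)+4(6) = 36°C
Primer R: A+T=4, G+C=8 → Tm = 2(4)+4(8) = 40°C
36°C vs 40°C → primer R is higher.

Primer R, 40°C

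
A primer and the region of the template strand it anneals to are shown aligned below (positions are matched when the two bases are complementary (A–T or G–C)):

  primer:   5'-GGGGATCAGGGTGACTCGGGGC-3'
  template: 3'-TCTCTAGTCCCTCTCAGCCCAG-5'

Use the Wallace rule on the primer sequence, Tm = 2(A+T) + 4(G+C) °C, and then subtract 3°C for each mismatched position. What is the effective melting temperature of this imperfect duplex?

61°C

Primer base counts: A=3, T=3, G=12, C=4 → A+T=6, G+C=16
Perfect-match Tm = 2(6) + 4(16) = 12 + 64 = 76°C
Mismatches (positions where the bases are not complementary): 5 (at positions 1, 3, 12, 15, 21)
Effective Tm = 76 − 5×3 = 76 − 15 = 61°C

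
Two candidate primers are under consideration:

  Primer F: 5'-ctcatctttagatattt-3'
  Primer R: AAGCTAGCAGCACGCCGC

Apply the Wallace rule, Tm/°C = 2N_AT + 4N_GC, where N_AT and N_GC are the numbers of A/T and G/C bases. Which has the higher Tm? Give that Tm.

Primer F: A+T=13, G+C=4 → Tm = 2(13)+4(4) = 42°C
Primer R: A+T=6, G+C=12 → Tm = 2(6)+4(12) = 60°C
42°C vs 60°C → primer R is higher.

Primer R, 60°C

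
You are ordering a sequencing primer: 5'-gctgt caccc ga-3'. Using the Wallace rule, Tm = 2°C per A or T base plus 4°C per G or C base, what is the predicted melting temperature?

Scanning the sequence gives G=3, C=5, T=2, A=2.
AT pairs contribute 4, GC pairs contribute 8.
Tm = 2(4) + 4(8) = 8 + 32 = 40°C

40°C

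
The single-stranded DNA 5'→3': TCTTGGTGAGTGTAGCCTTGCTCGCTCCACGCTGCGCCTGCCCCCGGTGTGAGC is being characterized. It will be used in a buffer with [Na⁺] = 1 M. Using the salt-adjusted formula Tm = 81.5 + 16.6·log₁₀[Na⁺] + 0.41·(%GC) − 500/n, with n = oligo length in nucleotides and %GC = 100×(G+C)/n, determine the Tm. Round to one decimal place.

99.6°C

Length n = 54. G=17, A=4, C=19, T=14
G+C = 36, so %GC = 36/54 × 100 = 66.667%
Salt term: 16.6 × (0) = 0
GC term: 0.41 × 66.667 = 27.333; length term: −500/54 = −9.259
Tm = 81.5 + (0) + 27.333 − 9.259 = 99.574 → 99.6°C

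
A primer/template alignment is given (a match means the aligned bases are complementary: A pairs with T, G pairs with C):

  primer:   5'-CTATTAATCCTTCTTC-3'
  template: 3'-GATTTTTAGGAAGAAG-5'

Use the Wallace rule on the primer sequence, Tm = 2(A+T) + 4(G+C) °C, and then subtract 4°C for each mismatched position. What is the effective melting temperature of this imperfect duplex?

Primer base counts: A=3, T=8, G=0, C=5 → A+T=11, G+C=5
Perfect-match Tm = 2(11) + 4(5) = 22 + 20 = 42°C
Mismatches (positions where the bases are not complementary): 2 (at positions 4, 5)
Effective Tm = 42 − 2×4 = 42 − 8 = 34°C

34°C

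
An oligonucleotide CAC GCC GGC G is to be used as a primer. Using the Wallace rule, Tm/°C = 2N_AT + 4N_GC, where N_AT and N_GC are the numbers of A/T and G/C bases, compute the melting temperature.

Base counts: G=4, T=0, A=1, C=5
AT pairs contribute 1, GC pairs contribute 9.
Tm = 2×1 + 4×9 = 38°C

38°C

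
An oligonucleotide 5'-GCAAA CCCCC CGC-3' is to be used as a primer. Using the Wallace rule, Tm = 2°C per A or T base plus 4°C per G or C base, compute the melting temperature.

Base counts: C=8, G=2, A=3, T=0
AT pairs contribute 3, GC pairs contribute 10.
Tm = 4·10 + 2·3 = 40 + 6 = 46°C

46°C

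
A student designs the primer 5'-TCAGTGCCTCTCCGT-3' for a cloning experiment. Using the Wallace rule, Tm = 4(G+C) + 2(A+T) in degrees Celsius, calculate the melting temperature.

48°C

Scanning the sequence gives G=3, T=5, A=1, C=6.
AT pairs contribute 6, GC pairs contribute 9.
Tm = 2(6) + 4(9) = 12 + 36 = 48°C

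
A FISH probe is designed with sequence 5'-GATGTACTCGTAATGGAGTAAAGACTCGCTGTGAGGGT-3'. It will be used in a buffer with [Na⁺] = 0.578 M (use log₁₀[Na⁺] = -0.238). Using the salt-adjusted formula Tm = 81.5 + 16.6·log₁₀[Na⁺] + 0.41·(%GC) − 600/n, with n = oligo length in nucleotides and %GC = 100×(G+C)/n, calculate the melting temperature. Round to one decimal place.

81.2°C

Length n = 38. Base counts: T=10, C=5, G=13, A=10
G+C = 18, so %GC = 18/38 × 100 = 47.368%
Salt term: 16.6 × (-0.238) = -3.951
GC term: 0.41 × 47.368 = 19.421; length term: −600/38 = −15.789
Tm = 81.5 + (-3.951) + 19.421 − 15.789 = 81.181 → 81.2°C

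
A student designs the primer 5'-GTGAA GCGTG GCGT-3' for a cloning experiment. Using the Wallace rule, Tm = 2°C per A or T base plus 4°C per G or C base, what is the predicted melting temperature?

Scanning the sequence gives T=3, G=7, C=2, A=2.
So N_AT = 5 and N_GC = 9.
Tm = 4·9 + 2·5 = 36 + 10 = 46°C

46°C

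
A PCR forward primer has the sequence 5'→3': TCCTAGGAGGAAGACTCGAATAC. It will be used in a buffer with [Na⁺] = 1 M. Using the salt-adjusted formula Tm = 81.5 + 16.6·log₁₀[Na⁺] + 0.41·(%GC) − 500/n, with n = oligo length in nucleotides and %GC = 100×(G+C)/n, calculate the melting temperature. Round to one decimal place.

79.4°C

Length n = 23. Scanning the sequence gives G=6, C=5, A=8, T=4.
G+C = 11, so %GC = 11/23 × 100 = 47.826%
Salt term: 16.6 × (0) = 0
GC term: 0.41 × 47.826 = 19.609; length term: −500/23 = −21.739
Tm = 81.5 + (0) + 19.609 − 21.739 = 79.37 → 79.4°C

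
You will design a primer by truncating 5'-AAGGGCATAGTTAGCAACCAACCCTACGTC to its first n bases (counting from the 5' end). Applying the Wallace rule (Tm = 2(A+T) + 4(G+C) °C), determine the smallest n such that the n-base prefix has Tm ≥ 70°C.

First 23 bases: AAGGGCATAGTTAGCAACCAACC → Tm = 68°C (< 70°C)
First 24 bases: AAGGGCATAGTTAGCAACCAACCC → Tm = 72°C (≥ 70°C)
Since every base adds ≥2°C, Tm only increases with n, so the threshold is first crossed at n = 24.

n = 24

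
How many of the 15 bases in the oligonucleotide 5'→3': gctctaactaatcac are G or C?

Base counts: T=4, A=5, C=5, G=1
G+C = 1 + 5 = 6

6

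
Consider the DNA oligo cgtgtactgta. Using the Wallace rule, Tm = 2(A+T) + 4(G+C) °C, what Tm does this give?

T=4, C=2, A=2, G=3
AT pairs contribute 6, GC pairs contribute 5.
Tm = 4·5 + 2·6 = 20 + 12 = 32°C

32°C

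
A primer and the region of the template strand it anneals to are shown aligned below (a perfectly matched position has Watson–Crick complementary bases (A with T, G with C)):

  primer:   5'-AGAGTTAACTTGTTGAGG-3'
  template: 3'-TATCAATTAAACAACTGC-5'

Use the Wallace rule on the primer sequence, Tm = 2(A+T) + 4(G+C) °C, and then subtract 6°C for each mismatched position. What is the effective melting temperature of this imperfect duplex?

Primer base counts: A=5, T=6, G=6, C=1 → A+T=11, G+C=7
Perfect-match Tm = 2(11) + 4(7) = 22 + 28 = 50°C
Mismatches (positions where the bases are not complementary): 3 (at positions 2, 9, 17)
Effective Tm = 50 − 3×6 = 50 − 18 = 32°C

32°C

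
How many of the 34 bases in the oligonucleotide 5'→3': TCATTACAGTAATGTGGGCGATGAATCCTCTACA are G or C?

14

Counting bases: G=7, A=10, C=7, T=10
Total G or C: 7 + 7 = 14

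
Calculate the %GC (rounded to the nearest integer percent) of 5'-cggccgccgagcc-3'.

Base counts: C=7, T=0, A=1, G=5
G+C = 5 + 7 = 12 out of 13 bases
%GC = 12/13 × 100 = 92.31% ≈ 92%

92%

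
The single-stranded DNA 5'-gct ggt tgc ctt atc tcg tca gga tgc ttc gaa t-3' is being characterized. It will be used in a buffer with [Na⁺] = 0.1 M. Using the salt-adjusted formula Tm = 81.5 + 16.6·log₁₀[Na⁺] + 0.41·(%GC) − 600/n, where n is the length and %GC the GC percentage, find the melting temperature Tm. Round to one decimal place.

Length n = 34. Base counts: G=9, T=12, C=8, A=5
G+C = 17, so %GC = 17/34 × 100 = 50%
Salt term: 16.6 × (-1) = -16.6
GC term: 0.41 × 50 = 20.5; length term: −600/34 = −17.647
Tm = 81.5 + (-16.6) + 20.5 − 17.647 = 67.753 → 67.8°C

67.8°C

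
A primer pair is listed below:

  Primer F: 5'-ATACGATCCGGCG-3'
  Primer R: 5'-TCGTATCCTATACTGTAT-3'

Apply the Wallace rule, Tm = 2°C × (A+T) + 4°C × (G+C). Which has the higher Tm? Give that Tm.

Primer F: A+T=5, G+C=8 → Tm = 2(5)+4(8) = 42°C
Primer R: A+T=12, G+C=6 → Tm = 2(12)+4(6) = 48°C
42°C vs 48°C → primer R is higher.

Primer R, 48°C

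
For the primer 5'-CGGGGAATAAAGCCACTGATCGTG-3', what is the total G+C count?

C=5, T=4, A=7, G=8
Total G or C: 8 + 5 = 13

13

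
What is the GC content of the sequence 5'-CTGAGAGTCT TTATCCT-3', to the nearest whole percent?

41%

G=3, A=3, T=7, C=4
G+C = 3 + 4 = 7 out of 17 bases
%GC = 7/17 × 100 = 41.18% ≈ 41%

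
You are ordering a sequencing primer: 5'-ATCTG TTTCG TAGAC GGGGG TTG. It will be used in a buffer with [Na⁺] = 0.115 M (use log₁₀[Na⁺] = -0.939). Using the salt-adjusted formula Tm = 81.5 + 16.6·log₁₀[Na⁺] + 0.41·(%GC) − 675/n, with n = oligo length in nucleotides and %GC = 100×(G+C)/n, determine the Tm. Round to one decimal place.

58.0°C

Length n = 23. Counting bases: T=8, C=3, G=9, A=3
G+C = 12, so %GC = 12/23 × 100 = 52.174%
Salt term: 16.6 × (-0.939) = -15.587
GC term: 0.41 × 52.174 = 21.391; length term: −675/23 = −29.348
Tm = 81.5 + (-15.587) + 21.391 − 29.348 = 57.956 → 58.0°C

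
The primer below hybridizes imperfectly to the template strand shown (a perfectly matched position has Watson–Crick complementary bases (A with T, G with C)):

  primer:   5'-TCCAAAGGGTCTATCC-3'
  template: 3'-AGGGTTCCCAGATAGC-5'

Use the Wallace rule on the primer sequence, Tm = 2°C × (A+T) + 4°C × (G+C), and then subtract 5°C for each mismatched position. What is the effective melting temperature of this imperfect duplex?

38°C

Primer base counts: A=4, T=4, G=3, C=5 → A+T=8, G+C=8
Perfect-match Tm = 2(8) + 4(8) = 16 + 32 = 48°C
Mismatches (positions where the bases are not complementary): 2 (at positions 4, 16)
Effective Tm = 48 − 2×5 = 48 − 10 = 38°C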